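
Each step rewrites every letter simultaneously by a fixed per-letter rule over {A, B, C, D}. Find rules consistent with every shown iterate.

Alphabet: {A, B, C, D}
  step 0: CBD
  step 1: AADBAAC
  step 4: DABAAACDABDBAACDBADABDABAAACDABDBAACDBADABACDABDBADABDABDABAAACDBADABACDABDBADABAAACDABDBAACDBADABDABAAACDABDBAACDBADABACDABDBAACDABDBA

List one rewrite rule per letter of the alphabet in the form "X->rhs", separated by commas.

  step 0 ⇒ step 1: CBD ⇒ AA·DBA·AC
    B ↦ DBA
    C ↦ AA
    D ↦ AC
    A ↦ DAB  (constrained at step 1)

A->DAB, B->DBA, C->AA, D->AC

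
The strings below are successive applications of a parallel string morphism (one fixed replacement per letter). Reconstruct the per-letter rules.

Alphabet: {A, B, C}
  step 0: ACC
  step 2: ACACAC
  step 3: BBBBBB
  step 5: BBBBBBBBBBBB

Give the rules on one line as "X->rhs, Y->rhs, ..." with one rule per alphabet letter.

A->B, B->AC, C->B

  step 2 ⇒ step 3: ACACAC ⇒ B·B·B·B·B·B
    A ↦ B
    C ↦ B
    B ↦ AC  (constrained at step 3)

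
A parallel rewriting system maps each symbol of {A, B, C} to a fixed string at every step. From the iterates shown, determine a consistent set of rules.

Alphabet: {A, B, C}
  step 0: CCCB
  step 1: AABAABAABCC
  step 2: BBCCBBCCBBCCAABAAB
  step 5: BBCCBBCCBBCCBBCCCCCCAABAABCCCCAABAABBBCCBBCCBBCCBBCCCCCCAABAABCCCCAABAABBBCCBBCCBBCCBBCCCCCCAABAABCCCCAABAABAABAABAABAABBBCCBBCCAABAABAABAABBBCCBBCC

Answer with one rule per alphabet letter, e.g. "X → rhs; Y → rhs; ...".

A->B, B->CC, C->AAB

  step 1 ⇒ step 2: AABAABAABCC ⇒ B·B·CC·B·B·CC·B·B·CC·AAB·AAB
    A ↦ B
    B ↦ CC
    C ↦ AAB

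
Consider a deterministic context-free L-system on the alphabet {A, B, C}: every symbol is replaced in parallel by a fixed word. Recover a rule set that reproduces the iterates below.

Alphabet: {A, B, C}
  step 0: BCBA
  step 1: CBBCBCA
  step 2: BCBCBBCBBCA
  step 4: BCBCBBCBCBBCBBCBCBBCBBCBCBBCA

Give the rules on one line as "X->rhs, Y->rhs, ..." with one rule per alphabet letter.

  step 1 ⇒ step 2: CBBCBCA ⇒ B·CB·CB·B·CB·B·CA
    A ↦ CA
    B ↦ CB
    C ↦ B

A->CA, B->CB, C->B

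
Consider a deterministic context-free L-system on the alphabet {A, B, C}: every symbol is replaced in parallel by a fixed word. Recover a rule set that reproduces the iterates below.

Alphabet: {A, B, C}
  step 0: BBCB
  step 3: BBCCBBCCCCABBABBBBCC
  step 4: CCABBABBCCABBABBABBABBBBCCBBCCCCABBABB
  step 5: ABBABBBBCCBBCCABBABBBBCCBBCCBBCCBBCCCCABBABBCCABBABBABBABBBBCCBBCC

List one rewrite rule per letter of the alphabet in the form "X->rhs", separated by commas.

A->BB, B->C, C->ABB

  step 4 ⇒ step 5: CCABBABBCCABBABBABBABBBBCCBBCCCCABBABB ⇒ ABB·ABB·BB·C·C·BB·C·C·ABB·ABB·BB·C·C·BB·C·C·BB·C·C·BB·C·C·C·C·ABB·ABB·C·C·ABB·ABB·ABB·ABB·BB·C·C·BB·C·C
    A ↦ BB
    B ↦ C
    C ↦ ABB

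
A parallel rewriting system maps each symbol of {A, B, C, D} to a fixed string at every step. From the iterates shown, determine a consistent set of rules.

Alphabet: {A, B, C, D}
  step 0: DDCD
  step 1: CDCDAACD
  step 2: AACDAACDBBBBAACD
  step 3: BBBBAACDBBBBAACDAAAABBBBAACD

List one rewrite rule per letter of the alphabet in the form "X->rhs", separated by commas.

  step 2 ⇒ step 3: AACDAACDBBBBAACD ⇒ BB·BB·AA·CD·BB·BB·AA·CD·A·A·A·A·BB·BB·AA·CD
    A ↦ BB
    B ↦ A
    C ↦ AA
    D ↦ CD

A->BB, B->A, C->AA, D->CD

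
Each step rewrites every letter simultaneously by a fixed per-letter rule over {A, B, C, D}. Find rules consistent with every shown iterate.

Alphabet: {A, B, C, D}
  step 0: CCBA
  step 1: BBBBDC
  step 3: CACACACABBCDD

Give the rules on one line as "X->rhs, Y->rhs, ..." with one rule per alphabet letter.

  step 0 ⇒ step 1: CCBA ⇒ BB·BB·D·C
    A ↦ C
    B ↦ D
    C ↦ BB
    D ↦ CA  (constrained at step 1)

A->C, B->D, C->BB, D->CA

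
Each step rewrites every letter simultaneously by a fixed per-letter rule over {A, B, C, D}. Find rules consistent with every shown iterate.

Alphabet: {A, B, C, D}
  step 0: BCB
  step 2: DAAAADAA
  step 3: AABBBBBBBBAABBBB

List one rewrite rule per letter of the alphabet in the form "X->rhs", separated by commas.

  step 2 ⇒ step 3: DAAAADAA ⇒ AA·BB·BB·BB·BB·AA·BB·BB
    A ↦ BB
    D ↦ AA
    B ↦ CD  (constrained at step 0)
    C ↦ D  (constrained at step 0)

A->BB, B->CD, C->D, D->AA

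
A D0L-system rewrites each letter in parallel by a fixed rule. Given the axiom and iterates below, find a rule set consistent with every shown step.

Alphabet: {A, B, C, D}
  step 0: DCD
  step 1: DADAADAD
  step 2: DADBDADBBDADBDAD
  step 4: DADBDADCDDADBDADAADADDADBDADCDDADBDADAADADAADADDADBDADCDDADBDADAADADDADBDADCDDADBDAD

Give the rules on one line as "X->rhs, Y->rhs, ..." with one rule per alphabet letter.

  step 1 ⇒ step 2: DADAADAD ⇒ DAD·B·DAD·B·B·DAD·B·DAD
    A ↦ B
    D ↦ DAD
    B ↦ CD  (constrained at step 2)
  step 0 ⇒ step 1: DCD ⇒ DAD·AA·DAD
    C ↦ AA

A->B, B->CD, C->AA, D->DAD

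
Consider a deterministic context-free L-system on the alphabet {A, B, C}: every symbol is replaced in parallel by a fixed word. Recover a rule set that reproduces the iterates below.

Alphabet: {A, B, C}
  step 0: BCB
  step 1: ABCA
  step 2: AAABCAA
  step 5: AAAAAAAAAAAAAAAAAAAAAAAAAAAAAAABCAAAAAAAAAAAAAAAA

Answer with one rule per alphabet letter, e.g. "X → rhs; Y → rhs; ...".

  step 1 ⇒ step 2: ABCA ⇒ AA·A·BC·AA
    A ↦ AA
    B ↦ A
    C ↦ BC

A->AA, B->A, C->BC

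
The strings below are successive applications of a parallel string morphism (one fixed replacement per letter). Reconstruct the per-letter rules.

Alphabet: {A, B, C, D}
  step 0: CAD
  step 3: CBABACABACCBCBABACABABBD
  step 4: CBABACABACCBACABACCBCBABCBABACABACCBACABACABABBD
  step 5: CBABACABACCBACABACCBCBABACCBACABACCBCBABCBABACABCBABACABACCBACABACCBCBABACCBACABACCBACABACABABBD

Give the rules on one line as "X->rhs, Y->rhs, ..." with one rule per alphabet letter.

A->AC, B->AB, C->CB, D->BD

  step 4 ⇒ step 5: CBABACABACCBACABACCBCBABCBABACABACCBACABACABABBD ⇒ CB·AB·AC·AB·AC·CB·AC·AB·AC·CB·CB·AB·AC·CB·AC·AB·AC·CB·CB·AB·CB·AB·AC·AB·CB·AB·AC·AB·AC·CB·AC·AB·AC·CB·CB·AB·AC·CB·AC·AB·AC·CB·AC·AB·AC·AB·AB·BD
    A ↦ AC
    B ↦ AB
    C ↦ CB
    D ↦ BD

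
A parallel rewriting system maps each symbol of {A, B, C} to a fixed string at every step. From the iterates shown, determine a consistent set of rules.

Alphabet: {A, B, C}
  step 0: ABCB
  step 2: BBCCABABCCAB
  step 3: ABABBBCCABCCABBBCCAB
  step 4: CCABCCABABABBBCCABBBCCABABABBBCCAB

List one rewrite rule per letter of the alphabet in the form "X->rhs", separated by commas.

A->CC, B->AB, C->B

  step 3 ⇒ step 4: ABABBBCCABCCABBBCCAB ⇒ CC·AB·CC·AB·AB·AB·B·B·CC·AB·B·B·CC·AB·AB·AB·B·B·CC·AB
    A ↦ CC
    B ↦ AB
    C ↦ B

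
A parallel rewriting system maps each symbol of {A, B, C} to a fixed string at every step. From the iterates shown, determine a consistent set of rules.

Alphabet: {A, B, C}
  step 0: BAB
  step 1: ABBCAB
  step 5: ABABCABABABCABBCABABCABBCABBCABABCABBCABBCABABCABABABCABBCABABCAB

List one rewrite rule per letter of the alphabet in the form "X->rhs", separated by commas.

A->BC, B->AB, C->A

  step 0 ⇒ step 1: BAB ⇒ AB·BC·AB
    A ↦ BC
    B ↦ AB
    C ↦ A  (constrained at step 1)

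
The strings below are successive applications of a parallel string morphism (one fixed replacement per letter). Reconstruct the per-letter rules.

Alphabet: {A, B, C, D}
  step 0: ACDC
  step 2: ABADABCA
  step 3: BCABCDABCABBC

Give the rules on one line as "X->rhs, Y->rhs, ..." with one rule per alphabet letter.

  step 2 ⇒ step 3: ABADABCA ⇒ BC·A·BC·DA·BC·A·B·BC
    A ↦ BC
    B ↦ A
    C ↦ B
    D ↦ DA

A->BC, B->A, C->B, D->DA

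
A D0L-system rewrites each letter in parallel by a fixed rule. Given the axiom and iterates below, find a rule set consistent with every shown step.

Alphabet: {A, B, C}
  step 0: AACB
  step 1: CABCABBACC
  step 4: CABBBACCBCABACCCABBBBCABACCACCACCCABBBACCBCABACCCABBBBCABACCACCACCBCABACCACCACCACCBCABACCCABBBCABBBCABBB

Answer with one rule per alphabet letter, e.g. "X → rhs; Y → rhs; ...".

A->CAB, B->ACC, C->B

  step 0 ⇒ step 1: AACB ⇒ CAB·CAB·B·ACC
    A ↦ CAB
    B ↦ ACC
    C ↦ B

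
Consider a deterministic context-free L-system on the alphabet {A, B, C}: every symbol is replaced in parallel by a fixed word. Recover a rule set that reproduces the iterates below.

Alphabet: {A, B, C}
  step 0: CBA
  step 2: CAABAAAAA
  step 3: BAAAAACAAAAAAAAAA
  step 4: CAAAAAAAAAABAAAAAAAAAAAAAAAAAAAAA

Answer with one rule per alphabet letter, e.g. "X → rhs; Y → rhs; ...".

A->AA, B->C, C->BA

  step 3 ⇒ step 4: BAAAAACAAAAAAAAAA ⇒ C·AA·AA·AA·AA·AA·BA·AA·AA·AA·AA·AA·AA·AA·AA·AA·AA
    A ↦ AA
    B ↦ C
    C ↦ BA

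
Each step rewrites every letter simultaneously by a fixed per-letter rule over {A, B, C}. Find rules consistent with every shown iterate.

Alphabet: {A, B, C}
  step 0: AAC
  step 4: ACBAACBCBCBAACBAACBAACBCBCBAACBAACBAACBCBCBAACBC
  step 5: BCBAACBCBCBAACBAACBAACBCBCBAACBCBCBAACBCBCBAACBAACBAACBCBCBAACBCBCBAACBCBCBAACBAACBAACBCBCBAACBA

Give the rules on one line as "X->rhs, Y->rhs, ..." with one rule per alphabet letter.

  step 4 ⇒ step 5: ACBAACBCBCBAACBAACBAACBCBCBAACBAACBAACBCBCBAACBC ⇒ BC·BA·AC·BC·BC·BA·AC·BA·AC·BA·AC·BC·BC·BA·AC·BC·BC·BA·AC·BC·BC·BA·AC·BA·AC·BA·AC·BC·BC·BA·AC·BC·BC·BA·AC·BC·BC·BA·AC·BA·AC·BA·AC·BC·BC·BA·AC·BA
    A ↦ BC
    B ↦ AC
    C ↦ BA

A->BC, B->AC, C->BA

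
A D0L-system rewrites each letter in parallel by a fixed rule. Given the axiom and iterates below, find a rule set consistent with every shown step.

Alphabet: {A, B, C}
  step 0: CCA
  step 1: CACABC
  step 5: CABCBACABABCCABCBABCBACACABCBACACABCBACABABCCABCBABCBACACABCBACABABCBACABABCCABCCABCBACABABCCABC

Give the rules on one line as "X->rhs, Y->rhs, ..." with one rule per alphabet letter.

A->BC, B->BA, C->CA

  step 0 ⇒ step 1: CCA ⇒ CA·CA·BC
    A ↦ BC
    C ↦ CA
    B ↦ BA  (constrained at step 1)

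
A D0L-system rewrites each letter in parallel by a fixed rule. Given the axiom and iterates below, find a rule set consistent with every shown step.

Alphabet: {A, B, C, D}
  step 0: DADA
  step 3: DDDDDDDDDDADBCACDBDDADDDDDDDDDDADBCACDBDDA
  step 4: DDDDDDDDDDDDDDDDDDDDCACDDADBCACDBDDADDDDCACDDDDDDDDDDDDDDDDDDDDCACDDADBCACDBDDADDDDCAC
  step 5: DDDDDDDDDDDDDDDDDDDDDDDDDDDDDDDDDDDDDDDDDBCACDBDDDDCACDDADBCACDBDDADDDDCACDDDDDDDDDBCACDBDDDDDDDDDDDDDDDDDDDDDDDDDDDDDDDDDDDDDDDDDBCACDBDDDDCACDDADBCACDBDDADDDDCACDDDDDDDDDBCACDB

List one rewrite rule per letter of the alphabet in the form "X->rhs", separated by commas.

  step 4 ⇒ step 5: DDDDDDDDDDDDDDDDDDDDCACDDADBCACDBDDADDDDCACDDDDDDDDDDDDDDDDDDDDCACDDADBCACDBDDADDDDCAC ⇒ DD·DD·DD·DD·DD·DD·DD·DD·DD·DD·DD·DD·DD·DD·DD·DD·DD·DD·DD·DD·DB·CAC·DB·DD·DD·CAC·DD·A·DB·CAC·DB·DD·A·DD·DD·CAC·DD·DD·DD·DD·DB·CAC·DB·DD·DD·DD·DD·DD·DD·DD·DD·DD·DD·DD·DD·DD·DD·DD·DD·DD·DD·DD·DD·DB·CAC·DB·DD·DD·CAC·DD·A·DB·CAC·DB·DD·A·DD·DD·CAC·DD·DD·DD·DD·DB·CAC·DB
    A ↦ CAC
    B ↦ A
    C ↦ DB
    D ↦ DD

A->CAC, B->A, C->DB, D->DD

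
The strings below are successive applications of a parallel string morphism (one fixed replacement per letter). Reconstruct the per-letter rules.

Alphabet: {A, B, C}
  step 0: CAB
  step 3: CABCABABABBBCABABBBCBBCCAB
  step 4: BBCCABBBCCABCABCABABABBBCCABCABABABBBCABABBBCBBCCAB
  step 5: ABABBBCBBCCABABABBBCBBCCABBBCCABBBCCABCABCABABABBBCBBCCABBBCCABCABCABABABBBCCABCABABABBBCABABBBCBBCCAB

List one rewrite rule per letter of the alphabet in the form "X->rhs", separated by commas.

  step 4 ⇒ step 5: BBCCABBBCCABCABCABABABBBCCABCABABABBBCABABBBCBBCCAB ⇒ AB·AB·BBC·BBC·C·AB·AB·AB·BBC·BBC·C·AB·BBC·C·AB·BBC·C·AB·C·AB·C·AB·AB·AB·BBC·BBC·C·AB·BBC·C·AB·C·AB·C·AB·AB·AB·BBC·C·AB·C·AB·AB·AB·BBC·AB·AB·BBC·BBC·C·AB
    A ↦ C
    B ↦ AB
    C ↦ BBC

A->C, B->AB, C->BBC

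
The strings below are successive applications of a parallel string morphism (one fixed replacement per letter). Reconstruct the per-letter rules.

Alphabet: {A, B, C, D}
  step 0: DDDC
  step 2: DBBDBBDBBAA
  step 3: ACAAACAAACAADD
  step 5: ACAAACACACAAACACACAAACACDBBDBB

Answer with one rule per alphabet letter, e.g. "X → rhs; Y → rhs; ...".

A->D, B->A, C->BB, D->AC

  step 2 ⇒ step 3: DBBDBBDBBAA ⇒ AC·A·A·AC·A·A·AC·A·A·D·D
    A ↦ D
    B ↦ A
    D ↦ AC
    C ↦ BB  (constrained at step 0)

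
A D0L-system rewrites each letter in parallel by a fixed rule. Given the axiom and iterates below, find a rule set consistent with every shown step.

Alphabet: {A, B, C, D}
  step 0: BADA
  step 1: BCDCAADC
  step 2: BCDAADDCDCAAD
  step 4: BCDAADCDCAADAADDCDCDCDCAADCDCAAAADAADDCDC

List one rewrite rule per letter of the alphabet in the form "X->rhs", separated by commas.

A->DC, B->BC, C->D, D->AA

  step 1 ⇒ step 2: BCDCAADC ⇒ BC·D·AA·D·DC·DC·AA·D
    A ↦ DC
    B ↦ BC
    C ↦ D
    D ↦ AA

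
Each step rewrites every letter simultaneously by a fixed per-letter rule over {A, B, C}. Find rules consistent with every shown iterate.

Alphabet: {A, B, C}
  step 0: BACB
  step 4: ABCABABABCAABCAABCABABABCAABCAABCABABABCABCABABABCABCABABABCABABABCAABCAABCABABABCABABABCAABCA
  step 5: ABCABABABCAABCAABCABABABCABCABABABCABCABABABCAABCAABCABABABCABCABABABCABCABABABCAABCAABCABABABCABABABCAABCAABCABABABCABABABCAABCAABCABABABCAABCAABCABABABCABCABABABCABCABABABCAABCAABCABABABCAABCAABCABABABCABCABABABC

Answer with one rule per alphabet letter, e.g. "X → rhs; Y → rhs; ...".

  step 4 ⇒ step 5: ABCABABABCAABCAABCABABABCAABCAABCABABABCABCABABABCABCABABABCABABABCAABCAABCABABABCABABABCAABCA ⇒ ABC·A·BAB·ABC·A·ABC·A·ABC·A·BAB·ABC·ABC·A·BAB·ABC·ABC·A·BAB·ABC·A·ABC·A·ABC·A·BAB·ABC·ABC·A·BAB·ABC·ABC·A·BAB·ABC·A·ABC·A·ABC·A·BAB·ABC·A·BAB·ABC·A·ABC·A·ABC·A·BAB·ABC·A·BAB·ABC·A·ABC·A·ABC·A·BAB·ABC·A·ABC·A·ABC·A·BAB·ABC·ABC·A·BAB·ABC·ABC·A·BAB·ABC·A·ABC·A·ABC·A·BAB·ABC·A·ABC·A·ABC·A·BAB·ABC·ABC·A·BAB·ABC
    A ↦ ABC
    B ↦ A
    C ↦ BAB

A->ABC, B->A, C->BAB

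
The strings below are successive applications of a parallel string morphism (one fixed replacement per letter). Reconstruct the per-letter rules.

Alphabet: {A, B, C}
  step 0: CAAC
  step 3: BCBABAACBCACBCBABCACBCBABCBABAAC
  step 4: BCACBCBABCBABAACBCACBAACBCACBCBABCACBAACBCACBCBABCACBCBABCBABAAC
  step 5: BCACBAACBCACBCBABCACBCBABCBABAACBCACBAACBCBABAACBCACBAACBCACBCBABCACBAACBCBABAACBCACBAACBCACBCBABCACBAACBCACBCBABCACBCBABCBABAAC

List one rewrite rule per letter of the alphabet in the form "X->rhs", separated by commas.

  step 4 ⇒ step 5: BCACBCBABCBABAACBCACBAACBCACBCBABCACBAACBCACBCBABCACBCBABCBABAAC ⇒ BC·AC·BA·AC·BC·AC·BC·BA·BC·AC·BC·BA·BC·BA·BA·AC·BC·AC·BA·AC·BC·BA·BA·AC·BC·AC·BA·AC·BC·AC·BC·BA·BC·AC·BA·AC·BC·BA·BA·AC·BC·AC·BA·AC·BC·AC·BC·BA·BC·AC·BA·AC·BC·AC·BC·BA·BC·AC·BC·BA·BC·BA·BA·AC
    A ↦ BA
    B ↦ BC
    C ↦ AC

A->BA, B->BC, C->AC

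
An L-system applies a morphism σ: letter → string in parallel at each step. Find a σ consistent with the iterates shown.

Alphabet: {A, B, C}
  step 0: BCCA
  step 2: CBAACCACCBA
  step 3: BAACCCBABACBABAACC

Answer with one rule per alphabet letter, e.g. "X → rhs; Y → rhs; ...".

A->C, B->AC, C->BA

  step 2 ⇒ step 3: CBAACCACCBA ⇒ BA·AC·C·C·BA·BA·C·BA·BA·AC·C
    A ↦ C
    B ↦ AC
    C ↦ BA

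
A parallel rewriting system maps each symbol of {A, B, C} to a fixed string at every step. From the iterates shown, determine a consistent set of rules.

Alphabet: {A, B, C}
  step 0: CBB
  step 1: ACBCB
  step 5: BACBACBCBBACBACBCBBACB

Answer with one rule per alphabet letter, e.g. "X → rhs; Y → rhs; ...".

  step 0 ⇒ step 1: CBB ⇒ A·CB·CB
    B ↦ CB
    C ↦ A
    A ↦ B  (constrained at step 1)

A->B, B->CB, C->A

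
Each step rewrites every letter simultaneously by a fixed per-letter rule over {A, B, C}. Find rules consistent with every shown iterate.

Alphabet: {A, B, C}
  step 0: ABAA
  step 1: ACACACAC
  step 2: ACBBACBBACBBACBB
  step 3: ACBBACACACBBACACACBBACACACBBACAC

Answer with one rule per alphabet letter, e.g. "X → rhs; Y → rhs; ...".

A->AC, B->AC, C->BB

  step 2 ⇒ step 3: ACBBACBBACBBACBB ⇒ AC·BB·AC·AC·AC·BB·AC·AC·AC·BB·AC·AC·AC·BB·AC·AC
    A ↦ AC
    B ↦ AC
    C ↦ BB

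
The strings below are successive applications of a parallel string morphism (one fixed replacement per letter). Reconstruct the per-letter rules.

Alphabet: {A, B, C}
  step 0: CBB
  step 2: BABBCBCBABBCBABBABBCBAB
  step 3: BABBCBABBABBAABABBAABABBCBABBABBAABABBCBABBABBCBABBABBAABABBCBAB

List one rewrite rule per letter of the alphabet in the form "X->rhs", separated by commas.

A->BC, B->BAB, C->BAA

  step 2 ⇒ step 3: BABBCBCBABBCBABBABBCBAB ⇒ BAB·BC·BAB·BAB·BAA·BAB·BAA·BAB·BC·BAB·BAB·BAA·BAB·BC·BAB·BAB·BC·BAB·BAB·BAA·BAB·BC·BAB
    A ↦ BC
    B ↦ BAB
    C ↦ BAA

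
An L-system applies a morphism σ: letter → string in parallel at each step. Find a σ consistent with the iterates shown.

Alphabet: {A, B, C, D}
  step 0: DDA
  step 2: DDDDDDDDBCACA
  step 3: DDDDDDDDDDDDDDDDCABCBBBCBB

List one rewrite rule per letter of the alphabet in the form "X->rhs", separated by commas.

A->CBB, B->CA, C->B, D->DD

  step 2 ⇒ step 3: DDDDDDDDBCACA ⇒ DD·DD·DD·DD·DD·DD·DD·DD·CA·B·CBB·B·CBB
    A ↦ CBB
    B ↦ CA
    C ↦ B
    D ↦ DD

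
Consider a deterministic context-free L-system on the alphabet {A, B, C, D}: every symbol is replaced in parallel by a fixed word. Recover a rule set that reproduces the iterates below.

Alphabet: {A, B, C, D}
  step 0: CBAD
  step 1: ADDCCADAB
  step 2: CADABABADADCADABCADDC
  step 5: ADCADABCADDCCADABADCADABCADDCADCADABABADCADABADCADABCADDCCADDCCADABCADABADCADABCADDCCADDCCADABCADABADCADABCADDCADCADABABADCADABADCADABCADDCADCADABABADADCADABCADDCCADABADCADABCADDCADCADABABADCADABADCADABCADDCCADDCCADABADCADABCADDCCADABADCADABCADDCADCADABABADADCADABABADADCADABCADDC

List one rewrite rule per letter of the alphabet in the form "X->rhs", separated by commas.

  step 1 ⇒ step 2: ADDCCADAB ⇒ CAD·AB·AB·AD·AD·CAD·AB·CAD·DC
    A ↦ CAD
    B ↦ DC
    C ↦ AD
    D ↦ AB

A->CAD, B->DC, C->AD, D->AB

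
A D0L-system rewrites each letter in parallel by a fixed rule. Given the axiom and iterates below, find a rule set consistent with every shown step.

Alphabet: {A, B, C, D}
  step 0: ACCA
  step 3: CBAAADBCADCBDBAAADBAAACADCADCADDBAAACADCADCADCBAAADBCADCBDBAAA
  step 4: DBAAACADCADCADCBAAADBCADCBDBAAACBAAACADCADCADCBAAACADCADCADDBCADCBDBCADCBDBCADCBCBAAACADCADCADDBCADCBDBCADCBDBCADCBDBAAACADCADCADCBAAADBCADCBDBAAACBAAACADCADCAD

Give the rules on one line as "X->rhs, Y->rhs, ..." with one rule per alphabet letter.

  step 3 ⇒ step 4: CBAAADBCADCBDBAAADBAAACADCADCADDBAAACADCADCADCBAAADBCADCBDBAAA ⇒ DB·AAA·CAD·CAD·CAD·CB·AAA·DB·CAD·CB·DB·AAA·CB·AAA·CAD·CAD·CAD·CB·AAA·CAD·CAD·CAD·DB·CAD·CB·DB·CAD·CB·DB·CAD·CB·CB·AAA·CAD·CAD·CAD·DB·CAD·CB·DB·CAD·CB·DB·CAD·CB·DB·AAA·CAD·CAD·CAD·CB·AAA·DB·CAD·CB·DB·AAA·CB·AAA·CAD·CAD·CAD
    A ↦ CAD
    B ↦ AAA
    C ↦ DB
    D ↦ CB

A->CAD, B->AAA, C->DB, D->CB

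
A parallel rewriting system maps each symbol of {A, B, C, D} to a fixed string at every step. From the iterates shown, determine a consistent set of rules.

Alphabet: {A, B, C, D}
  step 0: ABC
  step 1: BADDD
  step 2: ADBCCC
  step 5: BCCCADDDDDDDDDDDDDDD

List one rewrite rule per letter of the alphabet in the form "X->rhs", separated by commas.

  step 1 ⇒ step 2: BADDD ⇒ AD·B·C·C·C
    A ↦ B
    B ↦ AD
    D ↦ C
  step 0 ⇒ step 1: ABC ⇒ B·AD·DD
    C ↦ DD

A->B, B->AD, C->DD, D->C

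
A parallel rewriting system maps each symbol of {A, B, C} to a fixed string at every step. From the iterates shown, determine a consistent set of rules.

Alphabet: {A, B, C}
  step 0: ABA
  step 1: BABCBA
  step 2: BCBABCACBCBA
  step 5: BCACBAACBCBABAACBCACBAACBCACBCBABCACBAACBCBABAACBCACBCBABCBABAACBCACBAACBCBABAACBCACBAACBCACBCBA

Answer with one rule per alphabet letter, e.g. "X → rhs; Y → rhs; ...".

  step 1 ⇒ step 2: BABCBA ⇒ BC·BA·BC·AC·BC·BA
    A ↦ BA
    B ↦ BC
    C ↦ AC

A->BA, B->BC, C->AC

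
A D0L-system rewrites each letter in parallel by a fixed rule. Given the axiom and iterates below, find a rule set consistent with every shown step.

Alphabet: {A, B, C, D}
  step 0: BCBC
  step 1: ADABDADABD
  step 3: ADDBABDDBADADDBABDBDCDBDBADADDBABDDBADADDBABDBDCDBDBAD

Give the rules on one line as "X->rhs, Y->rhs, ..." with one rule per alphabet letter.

  step 0 ⇒ step 1: BCBC ⇒ AD·ABD·AD·ABD
    B ↦ AD
    C ↦ ABD
    A ↦ BDC  (constrained at step 1)
    D ↦ DB  (constrained at step 1)

A->BDC, B->AD, C->ABD, D->DB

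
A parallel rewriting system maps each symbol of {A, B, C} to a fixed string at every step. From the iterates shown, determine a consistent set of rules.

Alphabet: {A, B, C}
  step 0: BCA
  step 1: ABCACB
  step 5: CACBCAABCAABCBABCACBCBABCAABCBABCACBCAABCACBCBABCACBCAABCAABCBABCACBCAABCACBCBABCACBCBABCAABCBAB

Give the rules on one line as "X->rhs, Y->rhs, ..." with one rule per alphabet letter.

A->CB, B->AB, C->CA

  step 0 ⇒ step 1: BCA ⇒ AB·CA·CB
    A ↦ CB
    B ↦ AB
    C ↦ CA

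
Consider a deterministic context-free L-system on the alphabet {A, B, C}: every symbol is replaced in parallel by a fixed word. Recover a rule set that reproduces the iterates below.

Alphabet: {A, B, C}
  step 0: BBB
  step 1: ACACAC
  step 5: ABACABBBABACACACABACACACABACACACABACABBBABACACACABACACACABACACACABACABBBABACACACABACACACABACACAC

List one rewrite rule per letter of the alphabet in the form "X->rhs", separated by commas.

  step 0 ⇒ step 1: BBB ⇒ AC·AC·AC
    B ↦ AC
    A ↦ AB  (constrained at step 1)
    C ↦ BB  (constrained at step 1)

A->AB, B->AC, C->BB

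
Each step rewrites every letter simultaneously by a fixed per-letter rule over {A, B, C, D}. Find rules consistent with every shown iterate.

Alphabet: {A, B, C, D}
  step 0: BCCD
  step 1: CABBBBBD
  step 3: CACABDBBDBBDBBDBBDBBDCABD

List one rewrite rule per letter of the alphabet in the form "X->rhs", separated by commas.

  step 0 ⇒ step 1: BCCD ⇒ CA·BB·BB·BD
    B ↦ CA
    C ↦ BB
    D ↦ BD
    A ↦ D  (constrained at step 1)

A->D, B->CA, C->BB, D->BD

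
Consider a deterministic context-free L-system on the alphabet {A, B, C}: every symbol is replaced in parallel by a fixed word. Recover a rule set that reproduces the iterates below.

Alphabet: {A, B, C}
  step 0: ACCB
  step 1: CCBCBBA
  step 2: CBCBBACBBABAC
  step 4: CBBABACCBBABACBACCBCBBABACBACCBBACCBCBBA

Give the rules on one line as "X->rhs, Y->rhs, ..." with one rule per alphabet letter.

A->C, B->BA, C->CB

  step 1 ⇒ step 2: CCBCBBA ⇒ CB·CB·BA·CB·BA·BA·C
    A ↦ C
    B ↦ BA
    C ↦ CB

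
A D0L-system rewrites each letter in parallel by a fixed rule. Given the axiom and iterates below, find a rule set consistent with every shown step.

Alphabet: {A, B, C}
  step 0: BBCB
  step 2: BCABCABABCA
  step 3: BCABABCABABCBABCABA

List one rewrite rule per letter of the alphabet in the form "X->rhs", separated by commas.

  step 2 ⇒ step 3: BCABCABABCA ⇒ BC·A·BA·BC·A·BA·BC·BA·BC·A·BA
    A ↦ BA
    B ↦ BC
    C ↦ A

A->BA, B->BC, C->A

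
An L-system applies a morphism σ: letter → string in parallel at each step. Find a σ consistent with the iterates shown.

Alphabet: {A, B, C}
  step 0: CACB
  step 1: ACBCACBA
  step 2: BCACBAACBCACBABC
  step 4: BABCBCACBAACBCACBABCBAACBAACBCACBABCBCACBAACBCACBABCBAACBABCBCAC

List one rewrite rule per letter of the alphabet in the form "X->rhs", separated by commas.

  step 1 ⇒ step 2: ACBCACBA ⇒ BC·AC·BA·AC·BC·AC·BA·BC
    A ↦ BC
    B ↦ BA
    C ↦ AC

A->BC, B->BA, C->AC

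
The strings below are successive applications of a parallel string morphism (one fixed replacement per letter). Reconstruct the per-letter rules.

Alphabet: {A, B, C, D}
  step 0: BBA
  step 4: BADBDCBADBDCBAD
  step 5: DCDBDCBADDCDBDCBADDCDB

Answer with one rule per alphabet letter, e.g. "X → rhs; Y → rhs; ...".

  step 4 ⇒ step 5: BADBDCBADBDCBAD ⇒ DC·D·B·DC·B·AD·DC·D·B·DC·B·AD·DC·D·B
    A ↦ D
    B ↦ DC
    C ↦ AD
    D ↦ B

A->D, B->DC, C->AD, D->B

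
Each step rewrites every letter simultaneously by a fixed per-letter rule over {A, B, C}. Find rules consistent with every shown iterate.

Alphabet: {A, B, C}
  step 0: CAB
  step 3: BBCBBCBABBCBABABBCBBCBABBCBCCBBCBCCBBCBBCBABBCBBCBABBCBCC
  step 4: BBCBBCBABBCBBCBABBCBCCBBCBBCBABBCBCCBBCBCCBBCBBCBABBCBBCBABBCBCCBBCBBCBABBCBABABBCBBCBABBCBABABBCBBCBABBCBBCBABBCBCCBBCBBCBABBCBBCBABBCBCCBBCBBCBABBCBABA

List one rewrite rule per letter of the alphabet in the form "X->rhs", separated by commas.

A->BCC, B->BBC, C->BA

  step 3 ⇒ step 4: BBCBBCBABBCBABABBCBBCBABBCBCCBBCBCCBBCBBCBABBCBBCBABBCBCC ⇒ BBC·BBC·BA·BBC·BBC·BA·BBC·BCC·BBC·BBC·BA·BBC·BCC·BBC·BCC·BBC·BBC·BA·BBC·BBC·BA·BBC·BCC·BBC·BBC·BA·BBC·BA·BA·BBC·BBC·BA·BBC·BA·BA·BBC·BBC·BA·BBC·BBC·BA·BBC·BCC·BBC·BBC·BA·BBC·BBC·BA·BBC·BCC·BBC·BBC·BA·BBC·BA·BA
    A ↦ BCC
    B ↦ BBC
    C ↦ BA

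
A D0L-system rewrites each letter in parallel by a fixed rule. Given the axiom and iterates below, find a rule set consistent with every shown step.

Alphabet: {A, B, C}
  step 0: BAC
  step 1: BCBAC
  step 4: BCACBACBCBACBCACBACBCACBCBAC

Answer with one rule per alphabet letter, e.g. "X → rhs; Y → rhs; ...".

  step 0 ⇒ step 1: BAC ⇒ BC·B·AC
    A ↦ B
    B ↦ BC
    C ↦ AC

A->B, B->BC, C->AC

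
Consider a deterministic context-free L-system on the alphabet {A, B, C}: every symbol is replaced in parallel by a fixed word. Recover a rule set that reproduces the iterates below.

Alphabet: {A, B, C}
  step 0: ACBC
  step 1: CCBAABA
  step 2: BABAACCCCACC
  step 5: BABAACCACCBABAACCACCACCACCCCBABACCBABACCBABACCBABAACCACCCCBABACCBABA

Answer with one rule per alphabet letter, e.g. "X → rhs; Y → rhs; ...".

A->CC, B->A, C->BA

  step 1 ⇒ step 2: CCBAABA ⇒ BA·BA·A·CC·CC·A·CC
    A ↦ CC
    B ↦ A
    C ↦ BA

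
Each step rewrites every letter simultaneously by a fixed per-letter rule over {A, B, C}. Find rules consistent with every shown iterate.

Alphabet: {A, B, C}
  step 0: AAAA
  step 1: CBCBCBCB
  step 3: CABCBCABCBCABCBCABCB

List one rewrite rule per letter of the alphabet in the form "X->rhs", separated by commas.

  step 0 ⇒ step 1: AAAA ⇒ CB·CB·CB·CB
    A ↦ CB
    B ↦ CA  (constrained at step 1)
    C ↦ B  (constrained at step 1)

A->CB, B->CA, C->B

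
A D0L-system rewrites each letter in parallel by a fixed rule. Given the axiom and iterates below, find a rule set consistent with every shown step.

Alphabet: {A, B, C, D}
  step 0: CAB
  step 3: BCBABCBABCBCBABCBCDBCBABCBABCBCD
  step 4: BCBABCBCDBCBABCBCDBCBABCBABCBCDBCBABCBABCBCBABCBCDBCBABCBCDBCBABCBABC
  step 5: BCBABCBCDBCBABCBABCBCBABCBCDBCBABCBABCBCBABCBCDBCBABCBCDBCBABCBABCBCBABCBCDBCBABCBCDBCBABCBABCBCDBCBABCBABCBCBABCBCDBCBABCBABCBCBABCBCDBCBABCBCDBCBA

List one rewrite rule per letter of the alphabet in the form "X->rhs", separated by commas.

A->BCD, B->BC, C->BA, D->BC

  step 4 ⇒ step 5: BCBABCBCDBCBABCBCDBCBABCBABCBCDBCBABCBABCBCBABCBCDBCBABCBCDBCBABCBABC ⇒ BC·BA·BC·BCD·BC·BA·BC·BA·BC·BC·BA·BC·BCD·BC·BA·BC·BA·BC·BC·BA·BC·BCD·BC·BA·BC·BCD·BC·BA·BC·BA·BC·BC·BA·BC·BCD·BC·BA·BC·BCD·BC·BA·BC·BA·BC·BCD·BC·BA·BC·BA·BC·BC·BA·BC·BCD·BC·BA·BC·BA·BC·BC·BA·BC·BCD·BC·BA·BC·BCD·BC·BA
    A ↦ BCD
    B ↦ BC
    C ↦ BA
    D ↦ BC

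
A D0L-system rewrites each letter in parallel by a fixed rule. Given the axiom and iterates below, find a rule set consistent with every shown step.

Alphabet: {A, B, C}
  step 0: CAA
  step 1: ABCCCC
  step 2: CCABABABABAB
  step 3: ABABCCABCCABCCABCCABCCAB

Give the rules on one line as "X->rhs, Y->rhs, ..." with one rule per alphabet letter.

A->CC, B->AB, C->AB

  step 2 ⇒ step 3: CCABABABABAB ⇒ AB·AB·CC·AB·CC·AB·CC·AB·CC·AB·CC·AB
    A ↦ CC
    B ↦ AB
    C ↦ AB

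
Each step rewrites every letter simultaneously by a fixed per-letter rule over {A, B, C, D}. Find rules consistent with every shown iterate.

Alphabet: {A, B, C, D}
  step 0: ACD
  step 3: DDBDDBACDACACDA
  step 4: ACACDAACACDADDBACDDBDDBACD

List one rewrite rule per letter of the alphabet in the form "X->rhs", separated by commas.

A->D, B->DA, C->DB, D->AC

  step 3 ⇒ step 4: DDBDDBACDACACDA ⇒ AC·AC·DA·AC·AC·DA·D·DB·AC·D·DB·D·DB·AC·D
    A ↦ D
    B ↦ DA
    C ↦ DB
    D ↦ AC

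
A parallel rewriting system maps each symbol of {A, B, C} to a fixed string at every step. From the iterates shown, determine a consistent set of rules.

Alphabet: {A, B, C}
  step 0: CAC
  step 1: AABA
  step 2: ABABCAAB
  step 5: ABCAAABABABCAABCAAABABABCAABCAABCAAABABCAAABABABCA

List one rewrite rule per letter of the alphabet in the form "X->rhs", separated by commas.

A->AB, B->CA, C->A

  step 1 ⇒ step 2: AABA ⇒ AB·AB·CA·AB
    A ↦ AB
    B ↦ CA
  step 0 ⇒ step 1: CAC ⇒ A·AB·A
    C ↦ A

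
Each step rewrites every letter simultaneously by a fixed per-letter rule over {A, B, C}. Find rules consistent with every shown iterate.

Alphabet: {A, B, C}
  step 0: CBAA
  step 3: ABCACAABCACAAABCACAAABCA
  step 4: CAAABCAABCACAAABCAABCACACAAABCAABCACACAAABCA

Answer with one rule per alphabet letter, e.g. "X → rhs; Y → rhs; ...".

  step 3 ⇒ step 4: ABCACAABCACAAABCACAAABCA ⇒ CA·A·AB·CA·AB·CA·CA·A·AB·CA·AB·CA·CA·CA·A·AB·CA·AB·CA·CA·CA·A·AB·CA
    A ↦ CA
    B ↦ A
    C ↦ AB

A->CA, B->A, C->AB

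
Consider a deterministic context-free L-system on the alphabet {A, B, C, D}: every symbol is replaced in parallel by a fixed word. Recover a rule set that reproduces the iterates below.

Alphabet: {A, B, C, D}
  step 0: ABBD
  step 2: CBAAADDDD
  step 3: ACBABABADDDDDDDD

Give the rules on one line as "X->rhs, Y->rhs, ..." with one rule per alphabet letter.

  step 2 ⇒ step 3: CBAAADDDD ⇒ A·C·BA·BA·BA·DD·DD·DD·DD
    A ↦ BA
    B ↦ C
    C ↦ A
    D ↦ DD

A->BA, B->C, C->A, D->DD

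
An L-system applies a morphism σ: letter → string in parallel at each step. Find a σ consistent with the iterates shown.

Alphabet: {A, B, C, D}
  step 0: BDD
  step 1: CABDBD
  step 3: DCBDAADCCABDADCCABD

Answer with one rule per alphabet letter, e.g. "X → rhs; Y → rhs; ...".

A->DC, B->CA, C->A, D->BD

  step 0 ⇒ step 1: BDD ⇒ CA·BD·BD
    B ↦ CA
    D ↦ BD
    A ↦ DC  (constrained at step 1)
    C ↦ A  (constrained at step 1)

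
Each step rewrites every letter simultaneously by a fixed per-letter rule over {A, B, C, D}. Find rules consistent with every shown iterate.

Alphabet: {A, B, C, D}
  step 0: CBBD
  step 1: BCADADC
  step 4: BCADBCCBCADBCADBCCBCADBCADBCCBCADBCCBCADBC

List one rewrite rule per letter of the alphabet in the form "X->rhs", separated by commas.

  step 0 ⇒ step 1: CBBD ⇒ BC·AD·AD·C
    B ↦ AD
    C ↦ BC
    D ↦ C
    A ↦ CB  (constrained at step 1)

A->CB, B->AD, C->BC, D->C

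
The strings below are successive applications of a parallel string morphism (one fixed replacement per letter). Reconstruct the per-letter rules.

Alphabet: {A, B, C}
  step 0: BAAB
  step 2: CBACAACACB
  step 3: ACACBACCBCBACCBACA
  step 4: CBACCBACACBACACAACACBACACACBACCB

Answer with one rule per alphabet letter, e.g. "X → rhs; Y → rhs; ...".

A->CB, B->A, C->AC

  step 3 ⇒ step 4: ACACBACCBCBACCBACA ⇒ CB·AC·CB·AC·A·CB·AC·AC·A·AC·A·CB·AC·AC·A·CB·AC·CB
    A ↦ CB
    B ↦ A
    C ↦ AC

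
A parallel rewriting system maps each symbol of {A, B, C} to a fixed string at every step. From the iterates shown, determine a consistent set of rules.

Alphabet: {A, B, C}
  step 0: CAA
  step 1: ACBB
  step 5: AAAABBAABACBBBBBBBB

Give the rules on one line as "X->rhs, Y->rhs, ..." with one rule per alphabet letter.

A->B, B->AA, C->AC

  step 0 ⇒ step 1: CAA ⇒ AC·B·B
    A ↦ B
    C ↦ AC
    B ↦ AA  (constrained at step 1)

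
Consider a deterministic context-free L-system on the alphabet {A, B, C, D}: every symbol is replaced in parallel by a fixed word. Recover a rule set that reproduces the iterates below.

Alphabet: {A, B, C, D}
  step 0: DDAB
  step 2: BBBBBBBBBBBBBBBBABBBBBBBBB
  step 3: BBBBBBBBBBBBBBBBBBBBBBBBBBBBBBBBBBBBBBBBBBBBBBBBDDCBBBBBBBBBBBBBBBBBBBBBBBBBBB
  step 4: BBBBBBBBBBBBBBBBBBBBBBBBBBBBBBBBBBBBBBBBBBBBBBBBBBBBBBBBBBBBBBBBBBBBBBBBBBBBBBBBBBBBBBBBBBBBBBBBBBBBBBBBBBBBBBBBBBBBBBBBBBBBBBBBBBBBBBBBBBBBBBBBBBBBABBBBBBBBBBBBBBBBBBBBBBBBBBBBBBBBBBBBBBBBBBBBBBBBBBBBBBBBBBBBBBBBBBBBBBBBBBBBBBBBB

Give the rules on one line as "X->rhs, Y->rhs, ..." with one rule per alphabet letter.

A->DDC, B->BBB, C->A, D->BB

  step 3 ⇒ step 4: BBBBBBBBBBBBBBBBBBBBBBBBBBBBBBBBBBBBBBBBBBBBBBBBDDCBBBBBBBBBBBBBBBBBBBBBBBBBBB ⇒ BBB·BBB·BBB·BBB·BBB·BBB·BBB·BBB·BBB·BBB·BBB·BBB·BBB·BBB·BBB·BBB·BBB·BBB·BBB·BBB·BBB·BBB·BBB·BBB·BBB·BBB·BBB·BBB·BBB·BBB·BBB·BBB·BBB·BBB·BBB·BBB·BBB·BBB·BBB·BBB·BBB·BBB·BBB·BBB·BBB·BBB·BBB·BBB·BB·BB·A·BBB·BBB·BBB·BBB·BBB·BBB·BBB·BBB·BBB·BBB·BBB·BBB·BBB·BBB·BBB·BBB·BBB·BBB·BBB·BBB·BBB·BBB·BBB·BBB·BBB·BBB·BBB
    B ↦ BBB
    C ↦ A
    D ↦ BB
  step 2 ⇒ step 3: BBBBBBBBBBBBBBBBABBBBBBBBB ⇒ BBB·BBB·BBB·BBB·BBB·BBB·BBB·BBB·BBB·BBB·BBB·BBB·BBB·BBB·BBB·BBB·DDC·BBB·BBB·BBB·BBB·BBB·BBB·BBB·BBB·BBB
    A ↦ DDC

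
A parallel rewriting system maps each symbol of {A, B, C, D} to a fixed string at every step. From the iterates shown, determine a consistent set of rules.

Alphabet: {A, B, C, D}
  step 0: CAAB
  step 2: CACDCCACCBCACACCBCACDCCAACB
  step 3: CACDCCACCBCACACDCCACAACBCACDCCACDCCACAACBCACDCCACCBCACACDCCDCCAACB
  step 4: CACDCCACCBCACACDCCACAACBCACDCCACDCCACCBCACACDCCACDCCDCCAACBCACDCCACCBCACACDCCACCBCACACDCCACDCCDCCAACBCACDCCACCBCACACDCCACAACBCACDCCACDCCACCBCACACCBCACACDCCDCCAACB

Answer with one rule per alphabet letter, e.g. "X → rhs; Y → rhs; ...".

  step 3 ⇒ step 4: CACDCCACCBCACACDCCACAACBCACDCCACDCCACAACBCACDCCACCBCACACDCCDCCAACB ⇒ CA·CDC·CA·CCB·CA·CA·CDC·CA·CA·ACB·CA·CDC·CA·CDC·CA·CCB·CA·CA·CDC·CA·CDC·CDC·CA·ACB·CA·CDC·CA·CCB·CA·CA·CDC·CA·CCB·CA·CA·CDC·CA·CDC·CDC·CA·ACB·CA·CDC·CA·CCB·CA·CA·CDC·CA·CA·ACB·CA·CDC·CA·CDC·CA·CCB·CA·CA·CCB·CA·CA·CDC·CDC·CA·ACB
    A ↦ CDC
    B ↦ ACB
    C ↦ CA
    D ↦ CCB

A->CDC, B->ACB, C->CA, D->CCB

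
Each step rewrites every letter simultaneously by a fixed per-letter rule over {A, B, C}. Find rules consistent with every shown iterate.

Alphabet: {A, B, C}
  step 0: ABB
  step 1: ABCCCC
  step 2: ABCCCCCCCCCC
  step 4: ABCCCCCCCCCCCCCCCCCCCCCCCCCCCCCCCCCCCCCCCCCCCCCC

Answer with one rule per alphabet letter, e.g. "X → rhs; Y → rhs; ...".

  step 1 ⇒ step 2: ABCCCC ⇒ AB·CC·CC·CC·CC·CC
    A ↦ AB
    B ↦ CC
    C ↦ CC

A->AB, B->CC, C->CC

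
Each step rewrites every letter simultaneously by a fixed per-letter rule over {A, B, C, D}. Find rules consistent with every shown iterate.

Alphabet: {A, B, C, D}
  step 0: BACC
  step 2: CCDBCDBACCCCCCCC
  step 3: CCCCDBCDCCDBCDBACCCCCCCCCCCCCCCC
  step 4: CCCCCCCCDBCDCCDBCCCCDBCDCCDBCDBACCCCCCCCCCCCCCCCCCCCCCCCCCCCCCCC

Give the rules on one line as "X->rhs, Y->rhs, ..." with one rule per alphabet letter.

A->BA, B->CD, C->CC, D->DB

  step 3 ⇒ step 4: CCCCDBCDCCDBCDBACCCCCCCCCCCCCCCC ⇒ CC·CC·CC·CC·DB·CD·CC·DB·CC·CC·DB·CD·CC·DB·CD·BA·CC·CC·CC·CC·CC·CC·CC·CC·CC·CC·CC·CC·CC·CC·CC·CC
    A ↦ BA
    B ↦ CD
    C ↦ CC
    D ↦ DB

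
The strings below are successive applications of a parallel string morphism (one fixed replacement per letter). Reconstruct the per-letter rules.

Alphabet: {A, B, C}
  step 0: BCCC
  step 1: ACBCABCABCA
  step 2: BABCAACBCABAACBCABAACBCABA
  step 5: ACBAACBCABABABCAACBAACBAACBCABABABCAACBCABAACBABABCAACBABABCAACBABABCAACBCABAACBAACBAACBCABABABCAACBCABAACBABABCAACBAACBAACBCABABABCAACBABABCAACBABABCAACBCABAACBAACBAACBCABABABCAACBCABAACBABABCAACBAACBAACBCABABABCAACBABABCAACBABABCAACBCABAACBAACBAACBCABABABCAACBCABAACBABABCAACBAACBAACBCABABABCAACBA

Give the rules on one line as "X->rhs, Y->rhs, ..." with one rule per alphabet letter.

A->BA, B->AC, C->BCA

  step 1 ⇒ step 2: ACBCABCABCA ⇒ BA·BCA·AC·BCA·BA·AC·BCA·BA·AC·BCA·BA
    A ↦ BA
    B ↦ AC
    C ↦ BCA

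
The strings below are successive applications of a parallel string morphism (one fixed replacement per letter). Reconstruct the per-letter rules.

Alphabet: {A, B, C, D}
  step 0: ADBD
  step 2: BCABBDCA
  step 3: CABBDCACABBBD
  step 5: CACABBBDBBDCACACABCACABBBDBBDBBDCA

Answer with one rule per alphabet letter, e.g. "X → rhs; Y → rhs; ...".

A->D, B->CA, C->BB, D->B

  step 2 ⇒ step 3: BCABBDCA ⇒ CA·BB·D·CA·CA·B·BB·D
    A ↦ D
    B ↦ CA
    C ↦ BB
    D ↦ B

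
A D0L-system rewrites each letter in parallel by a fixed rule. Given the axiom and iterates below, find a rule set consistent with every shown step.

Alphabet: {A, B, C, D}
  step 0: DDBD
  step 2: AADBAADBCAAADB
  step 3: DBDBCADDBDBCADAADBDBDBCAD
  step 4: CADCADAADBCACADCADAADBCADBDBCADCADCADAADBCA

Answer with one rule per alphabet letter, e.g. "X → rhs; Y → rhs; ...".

A->DB, B->D, C->AA, D->CA

  step 3 ⇒ step 4: DBDBCADDBDBCADAADBDBDBCAD ⇒ CA·D·CA·D·AA·DB·CA·CA·D·CA·D·AA·DB·CA·DB·DB·CA·D·CA·D·CA·D·AA·DB·CA
    A ↦ DB
    B ↦ D
    C ↦ AA
    D ↦ CA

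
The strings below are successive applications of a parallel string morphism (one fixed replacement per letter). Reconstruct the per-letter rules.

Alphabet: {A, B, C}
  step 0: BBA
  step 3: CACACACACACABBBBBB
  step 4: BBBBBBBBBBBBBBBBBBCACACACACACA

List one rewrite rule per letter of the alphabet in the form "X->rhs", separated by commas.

  step 3 ⇒ step 4: CACACACACACABBBBBB ⇒ B·BB·B·BB·B·BB·B·BB·B·BB·B·BB·CA·CA·CA·CA·CA·CA
    A ↦ BB
    B ↦ CA
    C ↦ B

A->BB, B->CA, C->B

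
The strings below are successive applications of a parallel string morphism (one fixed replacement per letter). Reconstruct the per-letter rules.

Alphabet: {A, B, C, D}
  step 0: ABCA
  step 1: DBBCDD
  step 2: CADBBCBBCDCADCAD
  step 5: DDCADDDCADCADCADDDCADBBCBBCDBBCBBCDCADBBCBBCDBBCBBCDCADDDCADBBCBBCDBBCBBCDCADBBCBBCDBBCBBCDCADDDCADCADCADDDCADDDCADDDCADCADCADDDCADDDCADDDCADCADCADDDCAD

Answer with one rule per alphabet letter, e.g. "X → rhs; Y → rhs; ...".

  step 1 ⇒ step 2: DBBCDD ⇒ CAD·BBC·BBC·D·CAD·CAD
    B ↦ BBC
    C ↦ D
    D ↦ CAD
  step 0 ⇒ step 1: ABCA ⇒ D·BBC·D·D
    A ↦ D

A->D, B->BBC, C->D, D->CAD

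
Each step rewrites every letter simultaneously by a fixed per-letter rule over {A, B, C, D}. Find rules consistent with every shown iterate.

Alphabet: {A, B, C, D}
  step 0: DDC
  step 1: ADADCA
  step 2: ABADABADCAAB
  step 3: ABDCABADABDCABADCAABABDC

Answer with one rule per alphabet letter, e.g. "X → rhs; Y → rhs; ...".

A->AB, B->DC, C->CA, D->AD

  step 2 ⇒ step 3: ABADABADCAAB ⇒ AB·DC·AB·AD·AB·DC·AB·AD·CA·AB·AB·DC
    A ↦ AB
    B ↦ DC
    C ↦ CA
    D ↦ AD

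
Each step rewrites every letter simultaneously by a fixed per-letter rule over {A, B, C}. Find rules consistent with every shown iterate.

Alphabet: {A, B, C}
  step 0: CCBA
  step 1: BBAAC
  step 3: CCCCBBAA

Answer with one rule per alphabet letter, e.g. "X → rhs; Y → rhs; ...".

A->C, B->AA, C->B

  step 0 ⇒ step 1: CCBA ⇒ B·B·AA·C
    A ↦ C
    B ↦ AA
    C ↦ B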